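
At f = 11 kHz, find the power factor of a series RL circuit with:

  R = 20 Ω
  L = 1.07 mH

Step 1 — Angular frequency: ω = 2π·f = 2π·1.1e+04 = 6.912e+04 rad/s.
Step 2 — Component impedances:
  R: Z = R = 20 Ω
  L: Z = jωL = j·6.912e+04·0.00107 = 0 + j73.95 Ω
Step 3 — Series combination: Z_total = R + L = 20 + j73.95 Ω = 76.61∠74.9° Ω.
Step 4 — Power factor: PF = cos(φ) = Re(Z)/|Z| = 20/76.61 = 0.2611.
Step 5 — Type: Im(Z) = 73.95 ⇒ lagging (phase φ = 74.9°).

PF = 0.2611 (lagging, φ = 74.9°)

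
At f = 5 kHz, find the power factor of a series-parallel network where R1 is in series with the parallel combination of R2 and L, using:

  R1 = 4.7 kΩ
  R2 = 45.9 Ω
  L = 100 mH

Step 1 — Angular frequency: ω = 2π·f = 2π·5000 = 3.142e+04 rad/s.
Step 2 — Component impedances:
  R1: Z = R = 4700 Ω
  R2: Z = R = 45.9 Ω
  L: Z = jωL = j·3.142e+04·0.1 = 0 + j3142 Ω
Step 3 — Parallel branch: R2 || L = 1/(1/R2 + 1/L) = 45.89 + j0.6705 Ω.
Step 4 — Series with R1: Z_total = R1 + (R2 || L) = 4746 + j0.6705 Ω = 4746∠0.0° Ω.
Step 5 — Power factor: PF = cos(φ) = Re(Z)/|Z| = 4746/4746 = 1.
Step 6 — Type: Im(Z) = 0.6705 ⇒ lagging (phase φ = 0.0°).

PF = 1 (lagging, φ = 0.0°)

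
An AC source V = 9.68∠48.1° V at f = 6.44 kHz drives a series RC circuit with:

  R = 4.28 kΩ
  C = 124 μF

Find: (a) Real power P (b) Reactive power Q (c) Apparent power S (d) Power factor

Step 1 — Angular frequency: ω = 2π·f = 2π·6440 = 4.046e+04 rad/s.
Step 2 — Component impedances:
  R: Z = R = 4280 Ω
  C: Z = 1/(jωC) = -j/(ω·C) = 0 - j0.1993 Ω
Step 3 — Series combination: Z_total = R + C = 4280 - j0.1993 Ω = 4280∠-0.0° Ω.
Step 4 — Source phasor: V = 9.68∠48.1° V = 6.465 + j7.205 V.
Step 5 — Current: I = V / Z = 0.00151 + j0.001683 A = 0.002262∠48.1° A.
Step 6 — Complex power: S = V·I* = 0.02189 - j1.019e-06 VA.
Step 7 — Real power: P = Re(S) = 0.02189 W.
Step 8 — Reactive power: Q = Im(S) = -1.019e-06 VAR.
Step 9 — Apparent power: |S| = 0.02189 VA.
Step 10 — Power factor: PF = P/|S| = 1 (leading).

(a) P = 0.02189 W  (b) Q = -1.019e-06 VAR  (c) S = 0.02189 VA  (d) PF = 1 (leading)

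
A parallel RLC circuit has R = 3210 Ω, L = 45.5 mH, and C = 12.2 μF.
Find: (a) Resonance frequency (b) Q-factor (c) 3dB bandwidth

Step 1 — Resonance: ω₀ = 1/√(LC) = 1/√(0.0455·1.22e-05) = 1342 rad/s.
Step 2 — f₀ = ω₀/(2π) = 213.6 Hz.
Step 3 — Parallel Q: Q = R/(ω₀L) = 3210/(1342·0.0455) = 52.56.
Step 4 — Bandwidth: Δω = ω₀/Q = 25.53 rad/s; BW = Δω/(2π) = 4.064 Hz.

(a) f₀ = 213.6 Hz  (b) Q = 52.56  (c) BW = 4.064 Hz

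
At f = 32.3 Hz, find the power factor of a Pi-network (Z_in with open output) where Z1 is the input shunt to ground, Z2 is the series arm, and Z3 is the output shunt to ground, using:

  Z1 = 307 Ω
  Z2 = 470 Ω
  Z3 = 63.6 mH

Step 1 — Angular frequency: ω = 2π·f = 2π·32.3 = 202.9 rad/s.
Step 2 — Component impedances:
  Z1: Z = R = 307 Ω
  Z2: Z = R = 470 Ω
  Z3: Z = jωL = j·202.9·0.0636 = 0 + j12.91 Ω
Step 3 — With open output, the series arm Z2 and the output shunt Z3 appear in series to ground: Z2 + Z3 = 470 + j12.91 Ω.
Step 4 — Parallel with input shunt Z1: Z_in = Z1 || (Z2 + Z3) = 185.7 + j2.014 Ω = 185.7∠0.6° Ω.
Step 5 — Power factor: PF = cos(φ) = Re(Z)/|Z| = 185.73/185.75 = 0.9999.
Step 6 — Type: Im(Z) = 2.014 ⇒ lagging (phase φ = 0.6°).

PF = 0.9999 (lagging, φ = 0.6°)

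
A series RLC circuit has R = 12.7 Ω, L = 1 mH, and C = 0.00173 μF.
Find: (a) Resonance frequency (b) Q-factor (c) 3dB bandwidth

Step 1 — Resonance: ω₀ = 1/√(LC) = 1/√(0.001·1.73e-09) = 7.603e+05 rad/s.
Step 2 — f₀ = ω₀/(2π) = 1.21e+05 Hz.
Step 3 — Series Q: Q = ω₀L/R = 7.603e+05·0.001/12.7 = 59.87.
Step 4 — Bandwidth: Δω = ω₀/Q = 1.27e+04 rad/s; BW = Δω/(2π) = 2021 Hz.

(a) f₀ = 1.21e+05 Hz  (b) Q = 59.87  (c) BW = 2021 Hz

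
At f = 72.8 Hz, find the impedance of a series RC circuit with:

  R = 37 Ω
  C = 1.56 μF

Step 1 — Angular frequency: ω = 2π·f = 2π·72.8 = 457.4 rad/s.
Step 2 — Component impedances:
  R: Z = R = 37 Ω
  C: Z = 1/(jωC) = -j/(ω·C) = 0 - j1401 Ω
Step 3 — Series combination: Z_total = R + C = 37 - j1401 Ω = 1402∠-88.5° Ω.

Z = 37 - j1401 Ω = 1402∠-88.5° Ω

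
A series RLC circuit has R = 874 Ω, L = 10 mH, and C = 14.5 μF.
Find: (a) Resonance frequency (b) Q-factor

Step 1 — Resonance condition Im(Z)=0 gives ω₀ = 1/√(LC).
Step 2 — ω₀ = 1/√(0.01·1.45e-05) = 2626 rad/s.
Step 3 — f₀ = ω₀/(2π) = 418 Hz.
Step 4 — Series Q: Q = ω₀L/R = 2626·0.01/874 = 0.03005.

(a) f₀ = 418 Hz  (b) Q = 0.03005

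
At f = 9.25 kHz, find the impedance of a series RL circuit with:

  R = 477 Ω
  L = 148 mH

Step 1 — Angular frequency: ω = 2π·f = 2π·9250 = 5.812e+04 rad/s.
Step 2 — Component impedances:
  R: Z = R = 477 Ω
  L: Z = jωL = j·5.812e+04·0.148 = 0 + j8602 Ω
Step 3 — Series combination: Z_total = R + L = 477 + j8602 Ω = 8615∠86.8° Ω.

Z = 477 + j8602 Ω = 8615∠86.8° Ω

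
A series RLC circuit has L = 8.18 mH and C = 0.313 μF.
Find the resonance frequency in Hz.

Step 1 — Resonance condition Im(Z)=0 gives ω₀ = 1/√(LC).
Step 2 — ω₀ = 1/√(0.00818·3.13e-07) = 1.976e+04 rad/s.
Step 3 — f₀ = ω₀/(2π) = 3145 Hz.

f₀ = 3145 Hz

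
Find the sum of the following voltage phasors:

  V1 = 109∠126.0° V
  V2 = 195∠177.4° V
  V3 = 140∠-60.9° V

Step 1 — Convert each phasor to rectangular form:
  V1 = 109·(cos(126.0°) + j·sin(126.0°)) = -64.07 + j88.18 V
  V2 = 195·(cos(177.4°) + j·sin(177.4°)) = -194.8 + j8.846 V
  V3 = 140·(cos(-60.9°) + j·sin(-60.9°)) = 68.09 - j122.3 V
Step 2 — Sum components: V_total = -190.8 - j25.3 V.
Step 3 — Convert to polar: |V_total| = 192.5 V, ∠V_total = -172.4°.

V_total = 192.5∠-172.4° V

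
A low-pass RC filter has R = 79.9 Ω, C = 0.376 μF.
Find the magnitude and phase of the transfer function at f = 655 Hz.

Step 1 — Angular frequency: ω = 2π·655 = 4115 rad/s.
Step 2 — Transfer function: H(jω) = 1/(1 + jωRC).
Step 3 — Denominator: 1 + jωRC = 1 + j·4115·79.9·3.76e-07 = 1 + j0.1236.
Step 4 — H = 0.9849 - j0.1218.
Step 5 — Magnitude: |H| = 0.9924 (-0.1 dB); phase: φ = -7.0°.

|H| = 0.9924 (-0.1 dB), φ = -7.0°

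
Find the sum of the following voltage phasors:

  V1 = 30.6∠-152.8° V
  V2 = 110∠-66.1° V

Step 1 — Convert each phasor to rectangular form:
  V1 = 30.6·(cos(-152.8°) + j·sin(-152.8°)) = -27.22 - j13.99 V
  V2 = 110·(cos(-66.1°) + j·sin(-66.1°)) = 44.57 - j100.6 V
Step 2 — Sum components: V_total = 17.35 - j114.6 V.
Step 3 — Convert to polar: |V_total| = 115.9 V, ∠V_total = -81.4°.

V_total = 115.9∠-81.4° V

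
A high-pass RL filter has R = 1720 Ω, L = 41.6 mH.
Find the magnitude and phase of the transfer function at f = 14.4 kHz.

Step 1 — Angular frequency: ω = 2π·1.44e+04 = 9.048e+04 rad/s.
Step 2 — Transfer function: H(jω) = jωL/(R + jωL).
Step 3 — Numerator jωL = j·3764; denominator R + jωL = 1720 + j3764.
Step 4 — H = 0.8272 + j0.378.
Step 5 — Magnitude: |H| = 0.9095 (-0.8 dB); phase: φ = 24.6°.

|H| = 0.9095 (-0.8 dB), φ = 24.6°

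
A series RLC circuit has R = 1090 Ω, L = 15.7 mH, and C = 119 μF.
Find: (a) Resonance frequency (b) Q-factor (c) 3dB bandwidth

Step 1 — Resonance: ω₀ = 1/√(LC) = 1/√(0.0157·0.000119) = 731.6 rad/s.
Step 2 — f₀ = ω₀/(2π) = 116.4 Hz.
Step 3 — Series Q: Q = ω₀L/R = 731.6·0.0157/1090 = 0.01054.
Step 4 — Bandwidth: Δω = ω₀/Q = 6.943e+04 rad/s; BW = Δω/(2π) = 1.105e+04 Hz.

(a) f₀ = 116.4 Hz  (b) Q = 0.01054  (c) BW = 1.105e+04 Hz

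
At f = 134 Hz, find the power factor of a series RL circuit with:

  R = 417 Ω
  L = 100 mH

Step 1 — Angular frequency: ω = 2π·f = 2π·134 = 841.9 rad/s.
Step 2 — Component impedances:
  R: Z = R = 417 Ω
  L: Z = jωL = j·841.9·0.1 = 0 + j84.19 Ω
Step 3 — Series combination: Z_total = R + L = 417 + j84.19 Ω = 425.4∠11.4° Ω.
Step 4 — Power factor: PF = cos(φ) = Re(Z)/|Z| = 417/425.41 = 0.9802.
Step 5 — Type: Im(Z) = 84.19 ⇒ lagging (phase φ = 11.4°).

PF = 0.9802 (lagging, φ = 11.4°)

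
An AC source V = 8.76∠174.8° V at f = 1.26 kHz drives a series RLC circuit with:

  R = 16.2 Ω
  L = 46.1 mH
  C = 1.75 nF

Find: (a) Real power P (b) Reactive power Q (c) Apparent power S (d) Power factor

Step 1 — Angular frequency: ω = 2π·f = 2π·1260 = 7917 rad/s.
Step 2 — Component impedances:
  R: Z = R = 16.2 Ω
  L: Z = jωL = j·7917·0.0461 = 0 + j365 Ω
  C: Z = 1/(jωC) = -j/(ω·C) = 0 - j7.218e+04 Ω
Step 3 — Series combination: Z_total = R + L + C = 16.2 - j7.181e+04 Ω = 7.181e+04∠-90.0° Ω.
Step 4 — Source phasor: V = 8.76∠174.8° V = -8.724 + j0.7939 V.
Step 5 — Current: I = V / Z = -1.108e-05 - j0.0001215 A = 0.000122∠-95.2° A.
Step 6 — Complex power: S = V·I* = 2.41e-07 - j0.001069 VA.
Step 7 — Real power: P = Re(S) = 2.41e-07 W.
Step 8 — Reactive power: Q = Im(S) = -0.001069 VAR.
Step 9 — Apparent power: |S| = 0.001069 VA.
Step 10 — Power factor: PF = P/|S| = 0.0002256 (leading).

(a) P = 2.41e-07 W  (b) Q = -0.001069 VAR  (c) S = 0.001069 VA  (d) PF = 0.0002256 (leading)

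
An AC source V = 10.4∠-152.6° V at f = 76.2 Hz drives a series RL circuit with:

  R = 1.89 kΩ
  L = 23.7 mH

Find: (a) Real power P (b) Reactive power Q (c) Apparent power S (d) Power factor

Step 1 — Angular frequency: ω = 2π·f = 2π·76.2 = 478.8 rad/s.
Step 2 — Component impedances:
  R: Z = R = 1890 Ω
  L: Z = jωL = j·478.8·0.0237 = 0 + j11.35 Ω
Step 3 — Series combination: Z_total = R + L = 1890 + j11.35 Ω = 1890∠0.3° Ω.
Step 4 — Source phasor: V = 10.4∠-152.6° V = -9.233 - j4.786 V.
Step 5 — Current: I = V / Z = -0.0049 - j0.002503 A = 0.005503∠-152.9° A.
Step 6 — Complex power: S = V·I* = 0.05723 + j0.0003436 VA.
Step 7 — Real power: P = Re(S) = 0.05723 W.
Step 8 — Reactive power: Q = Im(S) = 0.0003436 VAR.
Step 9 — Apparent power: |S| = 0.05723 VA.
Step 10 — Power factor: PF = P/|S| = 1 (lagging).

(a) P = 0.05723 W  (b) Q = 0.0003436 VAR  (c) S = 0.05723 VA  (d) PF = 1 (lagging)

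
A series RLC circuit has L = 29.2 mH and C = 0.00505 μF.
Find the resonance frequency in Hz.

Step 1 — Resonance condition Im(Z)=0 gives ω₀ = 1/√(LC).
Step 2 — ω₀ = 1/√(0.0292·5.05e-09) = 8.235e+04 rad/s.
Step 3 — f₀ = ω₀/(2π) = 1.311e+04 Hz.

f₀ = 1.311e+04 Hz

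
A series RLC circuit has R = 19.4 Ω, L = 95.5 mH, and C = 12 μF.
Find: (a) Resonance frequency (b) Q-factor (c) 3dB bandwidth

Step 1 — Resonance: ω₀ = 1/√(LC) = 1/√(0.0955·1.2e-05) = 934.1 rad/s.
Step 2 — f₀ = ω₀/(2π) = 148.7 Hz.
Step 3 — Series Q: Q = ω₀L/R = 934.1·0.0955/19.4 = 4.598.
Step 4 — Bandwidth: Δω = ω₀/Q = 203.1 rad/s; BW = Δω/(2π) = 32.33 Hz.

(a) f₀ = 148.7 Hz  (b) Q = 4.598  (c) BW = 32.33 Hz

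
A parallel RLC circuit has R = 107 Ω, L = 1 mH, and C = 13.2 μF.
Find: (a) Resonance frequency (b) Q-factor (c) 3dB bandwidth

Step 1 — Resonance: ω₀ = 1/√(LC) = 1/√(0.001·1.32e-05) = 8704 rad/s.
Step 2 — f₀ = ω₀/(2π) = 1385 Hz.
Step 3 — Parallel Q: Q = R/(ω₀L) = 107/(8704·0.001) = 12.29.
Step 4 — Bandwidth: Δω = ω₀/Q = 708 rad/s; BW = Δω/(2π) = 112.7 Hz.

(a) f₀ = 1385 Hz  (b) Q = 12.29  (c) BW = 112.7 Hz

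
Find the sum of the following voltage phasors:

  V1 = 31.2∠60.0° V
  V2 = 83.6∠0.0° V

Step 1 — Convert each phasor to rectangular form:
  V1 = 31.2·(cos(60.0°) + j·sin(60.0°)) = 15.6 + j27.02 V
  V2 = 83.6·(cos(0.0°) + j·sin(0.0°)) = 83.6 V
Step 2 — Sum components: V_total = 99.2 + j27.02 V.
Step 3 — Convert to polar: |V_total| = 102.8 V, ∠V_total = 15.2°.

V_total = 102.8∠15.2° V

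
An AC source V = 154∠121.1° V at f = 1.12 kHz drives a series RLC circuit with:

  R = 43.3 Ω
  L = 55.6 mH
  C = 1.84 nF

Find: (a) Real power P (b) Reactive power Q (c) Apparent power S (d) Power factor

Step 1 — Angular frequency: ω = 2π·f = 2π·1120 = 7037 rad/s.
Step 2 — Component impedances:
  R: Z = R = 43.3 Ω
  L: Z = jωL = j·7037·0.0556 = 0 + j391.3 Ω
  C: Z = 1/(jωC) = -j/(ω·C) = 0 - j7.723e+04 Ω
Step 3 — Series combination: Z_total = R + L + C = 43.3 - j7.684e+04 Ω = 7.684e+04∠-90.0° Ω.
Step 4 — Source phasor: V = 154∠121.1° V = -79.55 + j131.9 V.
Step 5 — Current: I = V / Z = -0.001717 - j0.001034 A = 0.002004∠-148.9° A.
Step 6 — Complex power: S = V·I* = 0.0001739 - j0.3086 VA.
Step 7 — Real power: P = Re(S) = 0.0001739 W.
Step 8 — Reactive power: Q = Im(S) = -0.3086 VAR.
Step 9 — Apparent power: |S| = 0.3086 VA.
Step 10 — Power factor: PF = P/|S| = 0.0005635 (leading).

(a) P = 0.0001739 W  (b) Q = -0.3086 VAR  (c) S = 0.3086 VA  (d) PF = 0.0005635 (leading)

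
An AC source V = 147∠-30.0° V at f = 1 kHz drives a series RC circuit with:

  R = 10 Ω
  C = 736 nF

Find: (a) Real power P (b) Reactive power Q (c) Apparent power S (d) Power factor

Step 1 — Angular frequency: ω = 2π·f = 2π·1000 = 6283 rad/s.
Step 2 — Component impedances:
  R: Z = R = 10 Ω
  C: Z = 1/(jωC) = -j/(ω·C) = 0 - j216.2 Ω
Step 3 — Series combination: Z_total = R + C = 10 - j216.2 Ω = 216.5∠-87.4° Ω.
Step 4 — Source phasor: V = 147∠-30.0° V = 127.3 - j73.5 V.
Step 5 — Current: I = V / Z = 0.3663 + j0.5718 A = 0.6791∠57.4° A.
Step 6 — Complex power: S = V·I* = 4.611 - j99.72 VA.
Step 7 — Real power: P = Re(S) = 4.611 W.
Step 8 — Reactive power: Q = Im(S) = -99.72 VAR.
Step 9 — Apparent power: |S| = 99.82 VA.
Step 10 — Power factor: PF = P/|S| = 0.04619 (leading).

(a) P = 4.611 W  (b) Q = -99.72 VAR  (c) S = 99.82 VA  (d) PF = 0.04619 (leading)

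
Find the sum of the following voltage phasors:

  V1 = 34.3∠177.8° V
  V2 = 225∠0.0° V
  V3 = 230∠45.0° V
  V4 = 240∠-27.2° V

Step 1 — Convert each phasor to rectangular form:
  V1 = 34.3·(cos(177.8°) + j·sin(177.8°)) = -34.27 + j1.317 V
  V2 = 225·(cos(0.0°) + j·sin(0.0°)) = 225 V
  V3 = 230·(cos(45.0°) + j·sin(45.0°)) = 162.6 + j162.6 V
  V4 = 240·(cos(-27.2°) + j·sin(-27.2°)) = 213.5 - j109.7 V
Step 2 — Sum components: V_total = 566.8 + j54.25 V.
Step 3 — Convert to polar: |V_total| = 569.4 V, ∠V_total = 5.5°.

V_total = 569.4∠5.5° V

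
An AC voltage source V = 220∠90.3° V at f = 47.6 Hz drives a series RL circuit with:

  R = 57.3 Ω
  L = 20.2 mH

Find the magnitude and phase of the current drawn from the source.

Step 1 — Angular frequency: ω = 2π·f = 2π·47.6 = 299.1 rad/s.
Step 2 — Component impedances:
  R: Z = R = 57.3 Ω
  L: Z = jωL = j·299.1·0.0202 = 0 + j6.041 Ω
Step 3 — Series combination: Z_total = R + L = 57.3 + j6.041 Ω = 57.62∠6.0° Ω.
Step 4 — Source phasor: V = 220∠90.3° V = -1.152 + j220 V.
Step 5 — Ohm's law: I = V / Z_total = (-1.152 + j220) / (57.3 + j6.041) = 0.3805 + j3.799 A.
Step 6 — Convert to polar: |I| = 3.818 A, ∠I = 84.3°.

I = 3.818∠84.3° A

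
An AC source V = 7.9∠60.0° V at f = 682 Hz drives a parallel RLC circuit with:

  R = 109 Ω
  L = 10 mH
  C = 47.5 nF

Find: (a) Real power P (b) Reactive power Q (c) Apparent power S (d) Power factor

Step 1 — Angular frequency: ω = 2π·f = 2π·682 = 4285 rad/s.
Step 2 — Component impedances:
  R: Z = R = 109 Ω
  L: Z = jωL = j·4285·0.01 = 0 + j42.85 Ω
  C: Z = 1/(jωC) = -j/(ω·C) = 0 - j4913 Ω
Step 3 — Parallel combination: 1/Z_total = 1/R + 1/L + 1/C; Z_total = 14.81 + j37.35 Ω = 40.18∠68.4° Ω.
Step 4 — Source phasor: V = 7.9∠60.0° V = 3.95 + j6.842 V.
Step 5 — Current: I = V / Z = 0.1945 - j0.02861 A = 0.1966∠-8.4° A.
Step 6 — Complex power: S = V·I* = 0.5726 + j1.444 VA.
Step 7 — Real power: P = Re(S) = 0.5726 W.
Step 8 — Reactive power: Q = Im(S) = 1.444 VAR.
Step 9 — Apparent power: |S| = 1.553 VA.
Step 10 — Power factor: PF = P/|S| = 0.3687 (lagging).

(a) P = 0.5726 W  (b) Q = 1.444 VAR  (c) S = 1.553 VA  (d) PF = 0.3687 (lagging)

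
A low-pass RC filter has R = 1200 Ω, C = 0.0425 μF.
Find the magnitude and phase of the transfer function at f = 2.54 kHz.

Step 1 — Angular frequency: ω = 2π·2540 = 1.596e+04 rad/s.
Step 2 — Transfer function: H(jω) = 1/(1 + jωRC).
Step 3 — Denominator: 1 + jωRC = 1 + j·1.596e+04·1200·4.25e-08 = 1 + j0.8139.
Step 4 — H = 0.6015 - j0.4896.
Step 5 — Magnitude: |H| = 0.7756 (-2.2 dB); phase: φ = -39.1°.

|H| = 0.7756 (-2.2 dB), φ = -39.1°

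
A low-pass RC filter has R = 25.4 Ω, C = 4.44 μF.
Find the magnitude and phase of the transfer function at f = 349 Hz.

Step 1 — Angular frequency: ω = 2π·349 = 2193 rad/s.
Step 2 — Transfer function: H(jω) = 1/(1 + jωRC).
Step 3 — Denominator: 1 + jωRC = 1 + j·2193·25.4·4.44e-06 = 1 + j0.2473.
Step 4 — H = 0.9424 - j0.233.
Step 5 — Magnitude: |H| = 0.9708 (-0.3 dB); phase: φ = -13.9°.

|H| = 0.9708 (-0.3 dB), φ = -13.9°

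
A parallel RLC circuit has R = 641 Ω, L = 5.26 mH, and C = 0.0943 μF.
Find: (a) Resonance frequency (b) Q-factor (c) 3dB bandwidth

Step 1 — Resonance: ω₀ = 1/√(LC) = 1/√(0.00526·9.43e-08) = 4.49e+04 rad/s.
Step 2 — f₀ = ω₀/(2π) = 7146 Hz.
Step 3 — Parallel Q: Q = R/(ω₀L) = 641/(4.49e+04·0.00526) = 2.714.
Step 4 — Bandwidth: Δω = ω₀/Q = 1.654e+04 rad/s; BW = Δω/(2π) = 2633 Hz.

(a) f₀ = 7146 Hz  (b) Q = 2.714  (c) BW = 2633 Hz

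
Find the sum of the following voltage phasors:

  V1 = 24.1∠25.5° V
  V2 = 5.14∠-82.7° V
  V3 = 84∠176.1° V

Step 1 — Convert each phasor to rectangular form:
  V1 = 24.1·(cos(25.5°) + j·sin(25.5°)) = 21.75 + j10.38 V
  V2 = 5.14·(cos(-82.7°) + j·sin(-82.7°)) = 0.6531 - j5.098 V
  V3 = 84·(cos(176.1°) + j·sin(176.1°)) = -83.81 + j5.713 V
Step 2 — Sum components: V_total = -61.4 + j10.99 V.
Step 3 — Convert to polar: |V_total| = 62.38 V, ∠V_total = 169.9°.

V_total = 62.38∠169.9° V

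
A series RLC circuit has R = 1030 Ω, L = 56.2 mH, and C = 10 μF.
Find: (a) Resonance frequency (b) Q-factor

Step 1 — Resonance condition Im(Z)=0 gives ω₀ = 1/√(LC).
Step 2 — ω₀ = 1/√(0.0562·1e-05) = 1334 rad/s.
Step 3 — f₀ = ω₀/(2π) = 212.3 Hz.
Step 4 — Series Q: Q = ω₀L/R = 1334·0.0562/1030 = 0.07278.

(a) f₀ = 212.3 Hz  (b) Q = 0.07278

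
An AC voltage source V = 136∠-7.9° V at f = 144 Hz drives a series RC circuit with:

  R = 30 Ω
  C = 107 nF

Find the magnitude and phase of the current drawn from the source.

Step 1 — Angular frequency: ω = 2π·f = 2π·144 = 904.8 rad/s.
Step 2 — Component impedances:
  R: Z = R = 30 Ω
  C: Z = 1/(jωC) = -j/(ω·C) = 0 - j1.033e+04 Ω
Step 3 — Series combination: Z_total = R + C = 30 - j1.033e+04 Ω = 1.033e+04∠-89.8° Ω.
Step 4 — Source phasor: V = 136∠-7.9° V = 134.7 - j18.69 V.
Step 5 — Ohm's law: I = V / Z_total = (134.7 - j18.69) / (30 - j1.033e+04) = 0.001848 + j0.01304 A.
Step 6 — Convert to polar: |I| = 0.01317 A, ∠I = 81.9°.

I = 0.01317∠81.9° A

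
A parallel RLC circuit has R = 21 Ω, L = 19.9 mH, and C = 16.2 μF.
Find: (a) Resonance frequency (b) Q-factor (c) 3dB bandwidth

Step 1 — Resonance: ω₀ = 1/√(LC) = 1/√(0.0199·1.62e-05) = 1761 rad/s.
Step 2 — f₀ = ω₀/(2π) = 280.3 Hz.
Step 3 — Parallel Q: Q = R/(ω₀L) = 21/(1761·0.0199) = 0.5992.
Step 4 — Bandwidth: Δω = ω₀/Q = 2939 rad/s; BW = Δω/(2π) = 467.8 Hz.

(a) f₀ = 280.3 Hz  (b) Q = 0.5992  (c) BW = 467.8 Hz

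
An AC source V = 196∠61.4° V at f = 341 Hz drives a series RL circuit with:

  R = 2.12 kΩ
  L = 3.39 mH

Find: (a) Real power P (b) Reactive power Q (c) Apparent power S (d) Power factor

Step 1 — Angular frequency: ω = 2π·f = 2π·341 = 2143 rad/s.
Step 2 — Component impedances:
  R: Z = R = 2120 Ω
  L: Z = jωL = j·2143·0.00339 = 0 + j7.263 Ω
Step 3 — Series combination: Z_total = R + L = 2120 + j7.263 Ω = 2120∠0.2° Ω.
Step 4 — Source phasor: V = 196∠61.4° V = 93.82 + j172.1 V.
Step 5 — Current: I = V / Z = 0.04453 + j0.08102 A = 0.09245∠61.2° A.
Step 6 — Complex power: S = V·I* = 18.12 + j0.06208 VA.
Step 7 — Real power: P = Re(S) = 18.12 W.
Step 8 — Reactive power: Q = Im(S) = 0.06208 VAR.
Step 9 — Apparent power: |S| = 18.12 VA.
Step 10 — Power factor: PF = P/|S| = 1 (lagging).

(a) P = 18.12 W  (b) Q = 0.06208 VAR  (c) S = 18.12 VA  (d) PF = 1 (lagging)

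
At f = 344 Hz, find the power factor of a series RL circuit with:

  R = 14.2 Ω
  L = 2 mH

Step 1 — Angular frequency: ω = 2π·f = 2π·344 = 2161 rad/s.
Step 2 — Component impedances:
  R: Z = R = 14.2 Ω
  L: Z = jωL = j·2161·0.002 = 0 + j4.323 Ω
Step 3 — Series combination: Z_total = R + L = 14.2 + j4.323 Ω = 14.84∠16.9° Ω.
Step 4 — Power factor: PF = cos(φ) = Re(Z)/|Z| = 14.2/14.843 = 0.9567.
Step 5 — Type: Im(Z) = 4.323 ⇒ lagging (phase φ = 16.9°).

PF = 0.9567 (lagging, φ = 16.9°)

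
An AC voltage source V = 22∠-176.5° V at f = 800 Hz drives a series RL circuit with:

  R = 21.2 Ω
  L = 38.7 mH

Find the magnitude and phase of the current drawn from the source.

Step 1 — Angular frequency: ω = 2π·f = 2π·800 = 5027 rad/s.
Step 2 — Component impedances:
  R: Z = R = 21.2 Ω
  L: Z = jωL = j·5027·0.0387 = 0 + j194.5 Ω
Step 3 — Series combination: Z_total = R + L = 21.2 + j194.5 Ω = 195.7∠83.8° Ω.
Step 4 — Source phasor: V = 22∠-176.5° V = -21.96 - j1.343 V.
Step 5 — Ohm's law: I = V / Z_total = (-21.96 - j1.343) / (21.2 + j194.5) = -0.01898 + j0.1108 A.
Step 6 — Convert to polar: |I| = 0.1124 A, ∠I = 99.7°.

I = 0.1124∠99.7° A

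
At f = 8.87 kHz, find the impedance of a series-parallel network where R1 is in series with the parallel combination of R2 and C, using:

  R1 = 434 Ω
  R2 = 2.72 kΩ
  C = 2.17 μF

Step 1 — Angular frequency: ω = 2π·f = 2π·8870 = 5.573e+04 rad/s.
Step 2 — Component impedances:
  R1: Z = R = 434 Ω
  R2: Z = R = 2720 Ω
  C: Z = 1/(jωC) = -j/(ω·C) = 0 - j8.269 Ω
Step 3 — Parallel branch: R2 || C = 1/(1/R2 + 1/C) = 0.02514 - j8.269 Ω.
Step 4 — Series with R1: Z_total = R1 + (R2 || C) = 434 - j8.269 Ω = 434.1∠-1.1° Ω.

Z = 434 - j8.269 Ω = 434.1∠-1.1° Ω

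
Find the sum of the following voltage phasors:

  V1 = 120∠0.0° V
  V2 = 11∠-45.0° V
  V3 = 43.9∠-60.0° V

Step 1 — Convert each phasor to rectangular form:
  V1 = 120·(cos(0.0°) + j·sin(0.0°)) = 120 V
  V2 = 11·(cos(-45.0°) + j·sin(-45.0°)) = 7.778 - j7.778 V
  V3 = 43.9·(cos(-60.0°) + j·sin(-60.0°)) = 21.95 - j38.02 V
Step 2 — Sum components: V_total = 149.7 - j45.8 V.
Step 3 — Convert to polar: |V_total| = 156.6 V, ∠V_total = -17.0°.

V_total = 156.6∠-17.0° V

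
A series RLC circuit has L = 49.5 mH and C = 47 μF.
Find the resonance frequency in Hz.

Step 1 — Resonance condition Im(Z)=0 gives ω₀ = 1/√(LC).
Step 2 — ω₀ = 1/√(0.0495·4.7e-05) = 655.6 rad/s.
Step 3 — f₀ = ω₀/(2π) = 104.3 Hz.

f₀ = 104.3 Hz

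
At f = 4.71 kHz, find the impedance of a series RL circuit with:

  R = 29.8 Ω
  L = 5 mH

Step 1 — Angular frequency: ω = 2π·f = 2π·4710 = 2.959e+04 rad/s.
Step 2 — Component impedances:
  R: Z = R = 29.8 Ω
  L: Z = jωL = j·2.959e+04·0.005 = 0 + j148 Ω
Step 3 — Series combination: Z_total = R + L = 29.8 + j148 Ω = 150.9∠78.6° Ω.

Z = 29.8 + j148 Ω = 150.9∠78.6° Ω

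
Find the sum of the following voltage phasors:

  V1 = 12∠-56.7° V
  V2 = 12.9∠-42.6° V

Step 1 — Convert each phasor to rectangular form:
  V1 = 12·(cos(-56.7°) + j·sin(-56.7°)) = 6.588 - j10.03 V
  V2 = 12.9·(cos(-42.6°) + j·sin(-42.6°)) = 9.496 - j8.732 V
Step 2 — Sum components: V_total = 16.08 - j18.76 V.
Step 3 — Convert to polar: |V_total| = 24.71 V, ∠V_total = -49.4°.

V_total = 24.71∠-49.4° V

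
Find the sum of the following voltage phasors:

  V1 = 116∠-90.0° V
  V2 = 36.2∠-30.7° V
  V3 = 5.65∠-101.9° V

Step 1 — Convert each phasor to rectangular form:
  V1 = 116·(cos(-90.0°) + j·sin(-90.0°)) = 0 - j116 V
  V2 = 36.2·(cos(-30.7°) + j·sin(-30.7°)) = 31.13 - j18.48 V
  V3 = 5.65·(cos(-101.9°) + j·sin(-101.9°)) = -1.165 - j5.529 V
Step 2 — Sum components: V_total = 29.96 - j140 V.
Step 3 — Convert to polar: |V_total| = 143.2 V, ∠V_total = -77.9°.

V_total = 143.2∠-77.9° V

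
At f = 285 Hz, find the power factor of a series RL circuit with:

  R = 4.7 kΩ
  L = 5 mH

Step 1 — Angular frequency: ω = 2π·f = 2π·285 = 1791 rad/s.
Step 2 — Component impedances:
  R: Z = R = 4700 Ω
  L: Z = jωL = j·1791·0.005 = 0 + j8.954 Ω
Step 3 — Series combination: Z_total = R + L = 4700 + j8.954 Ω = 4700∠0.1° Ω.
Step 4 — Power factor: PF = cos(φ) = Re(Z)/|Z| = 4700/4700 = 1.
Step 5 — Type: Im(Z) = 8.954 ⇒ lagging (phase φ = 0.1°).

PF = 1 (lagging, φ = 0.1°)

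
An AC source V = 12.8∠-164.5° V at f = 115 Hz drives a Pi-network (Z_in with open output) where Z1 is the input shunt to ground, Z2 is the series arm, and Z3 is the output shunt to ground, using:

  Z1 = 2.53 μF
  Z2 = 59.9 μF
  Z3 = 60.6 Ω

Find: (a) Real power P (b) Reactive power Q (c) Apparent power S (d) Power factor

Step 1 — Angular frequency: ω = 2π·f = 2π·115 = 722.6 rad/s.
Step 2 — Component impedances:
  Z1: Z = 1/(jωC) = -j/(ω·C) = 0 - j547 Ω
  Z2: Z = 1/(jωC) = -j/(ω·C) = 0 - j23.1 Ω
  Z3: Z = R = 60.6 Ω
Step 3 — With open output, the series arm Z2 and the output shunt Z3 appear in series to ground: Z2 + Z3 = 60.6 - j23.1 Ω.
Step 4 — Parallel with input shunt Z1: Z_in = Z1 || (Z2 + Z3) = 55.16 - j28.03 Ω = 61.88∠-26.9° Ω.
Step 5 — Source phasor: V = 12.8∠-164.5° V = -12.33 - j3.421 V.
Step 6 — Current: I = V / Z = -0.1527 - j0.1396 A = 0.2069∠-137.6° A.
Step 7 — Complex power: S = V·I* = 2.361 - j1.199 VA.
Step 8 — Real power: P = Re(S) = 2.361 W.
Step 9 — Reactive power: Q = Im(S) = -1.199 VAR.
Step 10 — Apparent power: |S| = 2.648 VA.
Step 11 — Power factor: PF = P/|S| = 0.8915 (leading).

(a) P = 2.361 W  (b) Q = -1.199 VAR  (c) S = 2.648 VA  (d) PF = 0.8915 (leading)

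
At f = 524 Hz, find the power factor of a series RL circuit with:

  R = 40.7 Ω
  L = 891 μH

Step 1 — Angular frequency: ω = 2π·f = 2π·524 = 3292 rad/s.
Step 2 — Component impedances:
  R: Z = R = 40.7 Ω
  L: Z = jωL = j·3292·0.000891 = 0 + j2.934 Ω
Step 3 — Series combination: Z_total = R + L = 40.7 + j2.934 Ω = 40.81∠4.1° Ω.
Step 4 — Power factor: PF = cos(φ) = Re(Z)/|Z| = 40.7/40.806 = 0.9974.
Step 5 — Type: Im(Z) = 2.934 ⇒ lagging (phase φ = 4.1°).

PF = 0.9974 (lagging, φ = 4.1°)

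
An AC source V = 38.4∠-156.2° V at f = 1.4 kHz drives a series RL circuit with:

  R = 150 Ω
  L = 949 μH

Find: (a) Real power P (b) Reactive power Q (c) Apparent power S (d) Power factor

Step 1 — Angular frequency: ω = 2π·f = 2π·1400 = 8796 rad/s.
Step 2 — Component impedances:
  R: Z = R = 150 Ω
  L: Z = jωL = j·8796·0.000949 = 0 + j8.348 Ω
Step 3 — Series combination: Z_total = R + L = 150 + j8.348 Ω = 150.2∠3.2° Ω.
Step 4 — Source phasor: V = 38.4∠-156.2° V = -35.13 - j15.5 V.
Step 5 — Current: I = V / Z = -0.2392 - j0.08999 A = 0.2556∠-159.4° A.
Step 6 — Complex power: S = V·I* = 9.8 + j0.5454 VA.
Step 7 — Real power: P = Re(S) = 9.8 W.
Step 8 — Reactive power: Q = Im(S) = 0.5454 VAR.
Step 9 — Apparent power: |S| = 9.815 VA.
Step 10 — Power factor: PF = P/|S| = 0.9985 (lagging).

(a) P = 9.8 W  (b) Q = 0.5454 VAR  (c) S = 9.815 VA  (d) PF = 0.9985 (lagging)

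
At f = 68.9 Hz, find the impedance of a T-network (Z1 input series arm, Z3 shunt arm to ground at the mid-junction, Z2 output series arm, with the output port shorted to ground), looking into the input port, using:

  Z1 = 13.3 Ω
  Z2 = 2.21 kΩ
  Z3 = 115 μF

Step 1 — Angular frequency: ω = 2π·f = 2π·68.9 = 432.9 rad/s.
Step 2 — Component impedances:
  Z1: Z = R = 13.3 Ω
  Z2: Z = R = 2210 Ω
  Z3: Z = 1/(jωC) = -j/(ω·C) = 0 - j20.09 Ω
Step 3 — With the output port shorted to ground, the output series arm Z2 runs from the junction to ground; the shunt arm Z3 also runs from the junction to ground. They appear in parallel: Z3 || Z2 = 0.1825 - j20.08 Ω.
Step 4 — Series with input arm Z1: Z_in = Z1 + (Z3 || Z2) = 13.48 - j20.08 Ω = 24.19∠-56.1° Ω.

Z = 13.48 - j20.08 Ω = 24.19∠-56.1° Ω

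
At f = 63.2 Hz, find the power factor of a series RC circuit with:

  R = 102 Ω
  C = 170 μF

Step 1 — Angular frequency: ω = 2π·f = 2π·63.2 = 397.1 rad/s.
Step 2 — Component impedances:
  R: Z = R = 102 Ω
  C: Z = 1/(jωC) = -j/(ω·C) = 0 - j14.81 Ω
Step 3 — Series combination: Z_total = R + C = 102 - j14.81 Ω = 103.1∠-8.3° Ω.
Step 4 — Power factor: PF = cos(φ) = Re(Z)/|Z| = 102/103.07 = 0.9896.
Step 5 — Type: Im(Z) = -14.81 ⇒ leading (phase φ = -8.3°).

PF = 0.9896 (leading, φ = -8.3°)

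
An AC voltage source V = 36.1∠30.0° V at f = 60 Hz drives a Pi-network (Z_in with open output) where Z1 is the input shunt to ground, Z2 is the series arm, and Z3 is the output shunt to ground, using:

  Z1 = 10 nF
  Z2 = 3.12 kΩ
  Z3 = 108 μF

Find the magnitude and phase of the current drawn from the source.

Step 1 — Angular frequency: ω = 2π·f = 2π·60 = 377 rad/s.
Step 2 — Component impedances:
  Z1: Z = 1/(jωC) = -j/(ω·C) = 0 - j2.653e+05 Ω
  Z2: Z = R = 3120 Ω
  Z3: Z = 1/(jωC) = -j/(ω·C) = 0 - j24.56 Ω
Step 3 — With open output, the series arm Z2 and the output shunt Z3 appear in series to ground: Z2 + Z3 = 3120 - j24.56 Ω.
Step 4 — Parallel with input shunt Z1: Z_in = Z1 || (Z2 + Z3) = 3119 - j61.24 Ω = 3120∠-1.1° Ω.
Step 5 — Source phasor: V = 36.1∠30.0° V = 31.26 + j18.05 V.
Step 6 — Ohm's law: I = V / Z_total = (31.26 + j18.05) / (3119 - j61.24) = 0.009906 + j0.005982 A.
Step 7 — Convert to polar: |I| = 0.01157 A, ∠I = 31.1°.

I = 0.01157∠31.1° A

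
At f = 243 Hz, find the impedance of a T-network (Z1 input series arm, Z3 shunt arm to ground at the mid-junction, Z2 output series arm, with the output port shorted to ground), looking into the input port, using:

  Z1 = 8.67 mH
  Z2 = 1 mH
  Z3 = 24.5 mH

Step 1 — Angular frequency: ω = 2π·f = 2π·243 = 1527 rad/s.
Step 2 — Component impedances:
  Z1: Z = jωL = j·1527·0.00867 = 0 + j13.24 Ω
  Z2: Z = jωL = j·1527·0.001 = 0 + j1.527 Ω
  Z3: Z = jωL = j·1527·0.0245 = 0 + j37.41 Ω
Step 3 — With the output port shorted to ground, the output series arm Z2 runs from the junction to ground; the shunt arm Z3 also runs from the junction to ground. They appear in parallel: Z3 || Z2 = 0 + j1.467 Ω.
Step 4 — Series with input arm Z1: Z_in = Z1 + (Z3 || Z2) = 0 + j14.7 Ω = 14.7∠90.0° Ω.

Z = 0 + j14.7 Ω = 14.7∠90.0° Ω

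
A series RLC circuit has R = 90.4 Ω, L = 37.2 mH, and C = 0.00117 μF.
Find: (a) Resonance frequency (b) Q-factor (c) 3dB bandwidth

Step 1 — Resonance: ω₀ = 1/√(LC) = 1/√(0.0372·1.17e-09) = 1.516e+05 rad/s.
Step 2 — f₀ = ω₀/(2π) = 2.412e+04 Hz.
Step 3 — Series Q: Q = ω₀L/R = 1.516e+05·0.0372/90.4 = 62.37.
Step 4 — Bandwidth: Δω = ω₀/Q = 2430 rad/s; BW = Δω/(2π) = 386.8 Hz.

(a) f₀ = 2.412e+04 Hz  (b) Q = 62.37  (c) BW = 386.8 Hz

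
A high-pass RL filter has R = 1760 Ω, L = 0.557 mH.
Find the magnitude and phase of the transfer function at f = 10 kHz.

Step 1 — Angular frequency: ω = 2π·1e+04 = 6.283e+04 rad/s.
Step 2 — Transfer function: H(jω) = jωL/(R + jωL).
Step 3 — Numerator jωL = j·35; denominator R + jωL = 1760 + j35.
Step 4 — H = 0.0003953 + j0.01988.
Step 5 — Magnitude: |H| = 0.01988 (-34.0 dB); phase: φ = 88.9°.

|H| = 0.01988 (-34.0 dB), φ = 88.9°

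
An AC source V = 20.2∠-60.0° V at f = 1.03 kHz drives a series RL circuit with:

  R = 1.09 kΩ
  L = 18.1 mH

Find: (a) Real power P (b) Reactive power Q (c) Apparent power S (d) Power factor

Step 1 — Angular frequency: ω = 2π·f = 2π·1030 = 6472 rad/s.
Step 2 — Component impedances:
  R: Z = R = 1090 Ω
  L: Z = jωL = j·6472·0.0181 = 0 + j117.1 Ω
Step 3 — Series combination: Z_total = R + L = 1090 + j117.1 Ω = 1096∠6.1° Ω.
Step 4 — Source phasor: V = 20.2∠-60.0° V = 10.1 - j17.49 V.
Step 5 — Current: I = V / Z = 0.007455 - j0.01685 A = 0.01843∠-66.1° A.
Step 6 — Complex power: S = V·I* = 0.3701 + j0.03977 VA.
Step 7 — Real power: P = Re(S) = 0.3701 W.
Step 8 — Reactive power: Q = Im(S) = 0.03977 VAR.
Step 9 — Apparent power: |S| = 0.3722 VA.
Step 10 — Power factor: PF = P/|S| = 0.9943 (lagging).

(a) P = 0.3701 W  (b) Q = 0.03977 VAR  (c) S = 0.3722 VA  (d) PF = 0.9943 (lagging)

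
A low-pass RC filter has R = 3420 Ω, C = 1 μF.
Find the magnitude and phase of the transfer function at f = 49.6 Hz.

Step 1 — Angular frequency: ω = 2π·49.6 = 311.6 rad/s.
Step 2 — Transfer function: H(jω) = 1/(1 + jωRC).
Step 3 — Denominator: 1 + jωRC = 1 + j·311.6·3420·1e-06 = 1 + j1.066.
Step 4 — H = 0.4682 - j0.499.
Step 5 — Magnitude: |H| = 0.6842 (-3.3 dB); phase: φ = -46.8°.

|H| = 0.6842 (-3.3 dB), φ = -46.8°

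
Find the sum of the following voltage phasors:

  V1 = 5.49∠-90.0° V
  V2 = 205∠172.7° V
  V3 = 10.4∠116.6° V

Step 1 — Convert each phasor to rectangular form:
  V1 = 5.49·(cos(-90.0°) + j·sin(-90.0°)) = 0 - j5.49 V
  V2 = 205·(cos(172.7°) + j·sin(172.7°)) = -203.3 + j26.05 V
  V3 = 10.4·(cos(116.6°) + j·sin(116.6°)) = -4.657 + j9.299 V
Step 2 — Sum components: V_total = -208 + j29.86 V.
Step 3 — Convert to polar: |V_total| = 210.1 V, ∠V_total = 171.8°.

V_total = 210.1∠171.8° V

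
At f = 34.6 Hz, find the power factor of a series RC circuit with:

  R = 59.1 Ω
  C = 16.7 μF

Step 1 — Angular frequency: ω = 2π·f = 2π·34.6 = 217.4 rad/s.
Step 2 — Component impedances:
  R: Z = R = 59.1 Ω
  C: Z = 1/(jωC) = -j/(ω·C) = 0 - j275.4 Ω
Step 3 — Series combination: Z_total = R + C = 59.1 - j275.4 Ω = 281.7∠-77.9° Ω.
Step 4 — Power factor: PF = cos(φ) = Re(Z)/|Z| = 59.1/281.7 = 0.2098.
Step 5 — Type: Im(Z) = -275.4 ⇒ leading (phase φ = -77.9°).

PF = 0.2098 (leading, φ = -77.9°)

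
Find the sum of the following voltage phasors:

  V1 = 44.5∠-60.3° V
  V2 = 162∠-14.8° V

Step 1 — Convert each phasor to rectangular form:
  V1 = 44.5·(cos(-60.3°) + j·sin(-60.3°)) = 22.05 - j38.65 V
  V2 = 162·(cos(-14.8°) + j·sin(-14.8°)) = 156.6 - j41.38 V
Step 2 — Sum components: V_total = 178.7 - j80.04 V.
Step 3 — Convert to polar: |V_total| = 195.8 V, ∠V_total = -24.1°.

V_total = 195.8∠-24.1° V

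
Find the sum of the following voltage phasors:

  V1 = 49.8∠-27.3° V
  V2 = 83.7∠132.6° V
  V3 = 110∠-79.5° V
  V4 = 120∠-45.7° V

Step 1 — Convert each phasor to rectangular form:
  V1 = 49.8·(cos(-27.3°) + j·sin(-27.3°)) = 44.25 - j22.84 V
  V2 = 83.7·(cos(132.6°) + j·sin(132.6°)) = -56.65 + j61.61 V
  V3 = 110·(cos(-79.5°) + j·sin(-79.5°)) = 20.05 - j108.2 V
  V4 = 120·(cos(-45.7°) + j·sin(-45.7°)) = 83.81 - j85.88 V
Step 2 — Sum components: V_total = 91.45 - j155.3 V.
Step 3 — Convert to polar: |V_total| = 180.2 V, ∠V_total = -59.5°.

V_total = 180.2∠-59.5° V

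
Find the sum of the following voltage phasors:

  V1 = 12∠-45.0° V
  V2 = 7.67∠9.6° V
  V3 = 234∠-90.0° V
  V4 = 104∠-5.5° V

Step 1 — Convert each phasor to rectangular form:
  V1 = 12·(cos(-45.0°) + j·sin(-45.0°)) = 8.485 - j8.485 V
  V2 = 7.67·(cos(9.6°) + j·sin(9.6°)) = 7.563 + j1.279 V
  V3 = 234·(cos(-90.0°) + j·sin(-90.0°)) = 0 - j234 V
  V4 = 104·(cos(-5.5°) + j·sin(-5.5°)) = 103.5 - j9.968 V
Step 2 — Sum components: V_total = 119.6 - j251.2 V.
Step 3 — Convert to polar: |V_total| = 278.2 V, ∠V_total = -64.5°.

V_total = 278.2∠-64.5° V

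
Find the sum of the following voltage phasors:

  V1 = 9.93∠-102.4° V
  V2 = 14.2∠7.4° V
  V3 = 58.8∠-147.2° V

Step 1 — Convert each phasor to rectangular form:
  V1 = 9.93·(cos(-102.4°) + j·sin(-102.4°)) = -2.132 - j9.698 V
  V2 = 14.2·(cos(7.4°) + j·sin(7.4°)) = 14.08 + j1.829 V
  V3 = 58.8·(cos(-147.2°) + j·sin(-147.2°)) = -49.43 - j31.85 V
Step 2 — Sum components: V_total = -37.48 - j39.72 V.
Step 3 — Convert to polar: |V_total| = 54.61 V, ∠V_total = -133.3°.

V_total = 54.61∠-133.3° V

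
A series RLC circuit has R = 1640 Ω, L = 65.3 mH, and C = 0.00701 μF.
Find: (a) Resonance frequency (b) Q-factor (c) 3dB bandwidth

Step 1 — Resonance: ω₀ = 1/√(LC) = 1/√(0.0653·7.01e-09) = 4.674e+04 rad/s.
Step 2 — f₀ = ω₀/(2π) = 7439 Hz.
Step 3 — Series Q: Q = ω₀L/R = 4.674e+04·0.0653/1640 = 1.861.
Step 4 — Bandwidth: Δω = ω₀/Q = 2.511e+04 rad/s; BW = Δω/(2π) = 3997 Hz.

(a) f₀ = 7439 Hz  (b) Q = 1.861  (c) BW = 3997 Hz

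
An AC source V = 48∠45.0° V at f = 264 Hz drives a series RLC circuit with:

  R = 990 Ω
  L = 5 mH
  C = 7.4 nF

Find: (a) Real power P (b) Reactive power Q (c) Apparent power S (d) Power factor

Step 1 — Angular frequency: ω = 2π·f = 2π·264 = 1659 rad/s.
Step 2 — Component impedances:
  R: Z = R = 990 Ω
  L: Z = jωL = j·1659·0.005 = 0 + j8.294 Ω
  C: Z = 1/(jωC) = -j/(ω·C) = 0 - j8.147e+04 Ω
Step 3 — Series combination: Z_total = R + L + C = 990 - j8.146e+04 Ω = 8.147e+04∠-89.3° Ω.
Step 4 — Source phasor: V = 48∠45.0° V = 33.94 + j33.94 V.
Step 5 — Current: I = V / Z = -0.0004115 + j0.0004217 A = 0.0005892∠134.3° A.
Step 6 — Complex power: S = V·I* = 0.0003437 - j0.02828 VA.
Step 7 — Real power: P = Re(S) = 0.0003437 W.
Step 8 — Reactive power: Q = Im(S) = -0.02828 VAR.
Step 9 — Apparent power: |S| = 0.02828 VA.
Step 10 — Power factor: PF = P/|S| = 0.01215 (leading).

(a) P = 0.0003437 W  (b) Q = -0.02828 VAR  (c) S = 0.02828 VA  (d) PF = 0.01215 (leading)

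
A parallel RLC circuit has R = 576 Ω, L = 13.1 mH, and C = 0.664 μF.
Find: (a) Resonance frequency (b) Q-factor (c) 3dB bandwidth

Step 1 — Resonance: ω₀ = 1/√(LC) = 1/√(0.0131·6.64e-07) = 1.072e+04 rad/s.
Step 2 — f₀ = ω₀/(2π) = 1706 Hz.
Step 3 — Parallel Q: Q = R/(ω₀L) = 576/(1.072e+04·0.0131) = 4.101.
Step 4 — Bandwidth: Δω = ω₀/Q = 2615 rad/s; BW = Δω/(2π) = 416.1 Hz.

(a) f₀ = 1706 Hz  (b) Q = 4.101  (c) BW = 416.1 Hz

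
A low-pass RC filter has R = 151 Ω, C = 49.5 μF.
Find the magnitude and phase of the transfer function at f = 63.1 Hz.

Step 1 — Angular frequency: ω = 2π·63.1 = 396.5 rad/s.
Step 2 — Transfer function: H(jω) = 1/(1 + jωRC).
Step 3 — Denominator: 1 + jωRC = 1 + j·396.5·151·4.95e-05 = 1 + j2.963.
Step 4 — H = 0.1022 - j0.303.
Step 5 — Magnitude: |H| = 0.3197 (-9.9 dB); phase: φ = -71.4°.

|H| = 0.3197 (-9.9 dB), φ = -71.4°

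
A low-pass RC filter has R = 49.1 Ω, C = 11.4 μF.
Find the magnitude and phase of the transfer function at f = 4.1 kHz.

Step 1 — Angular frequency: ω = 2π·4100 = 2.576e+04 rad/s.
Step 2 — Transfer function: H(jω) = 1/(1 + jωRC).
Step 3 — Denominator: 1 + jωRC = 1 + j·2.576e+04·49.1·1.14e-05 = 1 + j14.42.
Step 4 — H = 0.004786 - j0.06902.
Step 5 — Magnitude: |H| = 0.06918 (-23.2 dB); phase: φ = -86.0°.

|H| = 0.06918 (-23.2 dB), φ = -86.0°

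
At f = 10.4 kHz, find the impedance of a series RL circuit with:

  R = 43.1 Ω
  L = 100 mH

Step 1 — Angular frequency: ω = 2π·f = 2π·1.04e+04 = 6.535e+04 rad/s.
Step 2 — Component impedances:
  R: Z = R = 43.1 Ω
  L: Z = jωL = j·6.535e+04·0.1 = 0 + j6535 Ω
Step 3 — Series combination: Z_total = R + L = 43.1 + j6535 Ω = 6535∠89.6° Ω.

Z = 43.1 + j6535 Ω = 6535∠89.6° Ω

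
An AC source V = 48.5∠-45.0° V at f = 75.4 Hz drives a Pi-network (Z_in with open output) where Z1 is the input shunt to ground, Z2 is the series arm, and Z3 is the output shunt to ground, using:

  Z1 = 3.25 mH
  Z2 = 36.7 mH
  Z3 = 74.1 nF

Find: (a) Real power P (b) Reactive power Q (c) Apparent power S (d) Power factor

Step 1 — Angular frequency: ω = 2π·f = 2π·75.4 = 473.8 rad/s.
Step 2 — Component impedances:
  Z1: Z = jωL = j·473.8·0.00325 = 0 + j1.54 Ω
  Z2: Z = jωL = j·473.8·0.0367 = 0 + j17.39 Ω
  Z3: Z = 1/(jωC) = -j/(ω·C) = 0 - j2.849e+04 Ω
Step 3 — With open output, the series arm Z2 and the output shunt Z3 appear in series to ground: Z2 + Z3 = 0 - j2.847e+04 Ω.
Step 4 — Parallel with input shunt Z1: Z_in = Z1 || (Z2 + Z3) = 0 + j1.54 Ω = 1.54∠90.0° Ω.
Step 5 — Source phasor: V = 48.5∠-45.0° V = 34.29 - j34.29 V.
Step 6 — Current: I = V / Z = -22.27 - j22.27 A = 31.5∠-135.0° A.
Step 7 — Complex power: S = V·I* = 0 + j1528 VA.
Step 8 — Real power: P = Re(S) = 0 W.
Step 9 — Reactive power: Q = Im(S) = 1528 VAR.
Step 10 — Apparent power: |S| = 1528 VA.
Step 11 — Power factor: PF = P/|S| = 0 (lagging).

(a) P = 0 W  (b) Q = 1528 VAR  (c) S = 1528 VA  (d) PF = 0 (lagging)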